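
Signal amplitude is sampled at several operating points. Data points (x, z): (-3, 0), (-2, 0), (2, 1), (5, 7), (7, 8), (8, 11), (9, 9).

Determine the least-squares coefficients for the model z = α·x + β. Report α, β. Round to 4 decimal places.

α = 0.9201, β = 1.7254

Compute the Gram sums: Σx·x = 236, Σx = 26, Σ1 = 7.
And Σx·z = 262, Σz = 36.
Normal equations: [[236, 26]; [26, 7]]·[α, β]ᵀ = [262, 36]ᵀ.
det = 236·7 − 26² = 976.
α = (262·7 − 26·36)/976 = 449/488; β = (236·36 − 26·262)/976 = 421/244.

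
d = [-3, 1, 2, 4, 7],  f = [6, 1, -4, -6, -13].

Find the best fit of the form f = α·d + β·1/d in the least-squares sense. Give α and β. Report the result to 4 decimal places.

α = -1.9127, β = 2.2204

Forming MᵀM = [[79, 5]; [5, 10189/7056]] and Mᵀf = [-140, -89/14]ᵀ gives MᵀM·[α, β]ᵀ = Mᵀf.
Eliminating β: (10189/7056)·(row 1) − 5·(row 2) gives (628531/7056)·α = (10189/7056)·(-140) − 5·(-89/14) = -42935/252, so α = -1202180/628531.
Then β = ((-89/14) − 5·(-1202180/628531))/(10189/7056) = 1395576/628531.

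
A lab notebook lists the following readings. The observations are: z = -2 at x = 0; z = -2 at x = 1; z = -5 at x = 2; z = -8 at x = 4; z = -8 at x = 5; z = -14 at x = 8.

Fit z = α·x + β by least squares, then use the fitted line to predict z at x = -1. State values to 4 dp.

ẑ = 0.1000

Forming MᵀM = [[110, 20]; [20, 6]] and Mᵀz = [-196, -39]ᵀ gives MᵀM·[α, β]ᵀ = Mᵀz.
Eliminating β: 6·(row 1) − 20·(row 2) gives 260·α = 6·(-196) − 20·(-39) = -396, so α = -99/65.
Then β = ((-39) − 20·(-99/65))/6 = -37/26.
At x = -1: ẑ = (-99/65)·(-1) + (-37/26)·(1) = 1/10.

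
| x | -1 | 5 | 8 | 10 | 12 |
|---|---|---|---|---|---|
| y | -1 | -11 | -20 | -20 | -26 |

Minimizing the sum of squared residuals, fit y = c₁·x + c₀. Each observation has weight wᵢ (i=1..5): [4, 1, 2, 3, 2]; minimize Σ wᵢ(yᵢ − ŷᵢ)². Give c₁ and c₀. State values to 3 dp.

c₁ = -1.868, c₀ = -2.865

With design matrix M, MᵀWM = [[745, 71]; [71, 12]] and MᵀWy = [-1595, -167]ᵀ.
det = 745·12 − 71² = 3899.
c₁ = ((-1595)·12 − 71·(-167))/3899 = -7283/3899; c₀ = (745·(-167) − 71·(-1595))/3899 = -11170/3899.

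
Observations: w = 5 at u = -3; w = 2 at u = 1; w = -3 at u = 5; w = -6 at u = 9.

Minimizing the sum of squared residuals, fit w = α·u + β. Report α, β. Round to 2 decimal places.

α = -0.95, β = 2.35

Compute the Gram sums: Σu·u = 116, Σu = 12, Σ1 = 4.
Moment sums: Σu·w = -82, Σw = -2.
Determinant 116·4 − 12² = 320.
α = ((-82)·4 − 12·(-2))/320 = -19/20; β = (116·(-2) − 12·(-82))/320 = 47/20.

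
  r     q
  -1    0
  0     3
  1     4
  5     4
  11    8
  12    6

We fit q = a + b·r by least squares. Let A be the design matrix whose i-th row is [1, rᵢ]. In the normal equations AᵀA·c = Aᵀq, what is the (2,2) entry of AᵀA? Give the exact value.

292

Row 2 ↔ basis r, column 2 ↔ basis r, so (AᵀA)_{2,2} = Σᵢ (r)·(r) = (-1)·(-1) + (0)·(0) + (1)·(1) + (5)·(5) + (11)·(11) + (12)·(12) = 292.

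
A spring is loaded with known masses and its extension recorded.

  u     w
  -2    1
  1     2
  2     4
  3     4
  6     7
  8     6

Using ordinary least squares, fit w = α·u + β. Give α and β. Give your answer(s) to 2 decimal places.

Compute the Gram sums: Σu·u = 118, Σu = 18, Σ1 = 6.
Moment sums: Σu·w = 110, Σw = 24.
So AᵀA·[α, β]ᵀ = Aᵀw: [[118, 18]; [18, 6]]·[α, β]ᵀ = [110, 24]ᵀ.
Eliminating β: 6·(row 1) − 18·(row 2) gives 384·α = 6·110 − 18·24 = 228, so α = 19/32.
Then β = (24 − 18·(19/32))/6 = 71/32.

α = 0.59, β = 2.22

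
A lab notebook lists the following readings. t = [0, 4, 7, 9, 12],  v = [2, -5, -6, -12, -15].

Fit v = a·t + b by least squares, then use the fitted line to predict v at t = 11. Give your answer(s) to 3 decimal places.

The normal equations are: 290·a + 32·b = -350;  32·a + 5·b = -36.
Determinant 290·5 − 32² = 426.
a = ((-350)·5 − 32·(-36))/426 = -299/213; b = (290·(-36) − 32·(-350))/426 = 380/213.
At t = 11: v̂ = (-299/213)·(11) + (380/213)·(1) = -2909/213.

v̂ = -13.657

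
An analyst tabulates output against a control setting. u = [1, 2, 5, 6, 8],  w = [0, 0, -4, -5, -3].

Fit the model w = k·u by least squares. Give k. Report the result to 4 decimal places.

The normal equations are: 130·k = -74.
Hence k = -74 / 130 ≈ -0.569231.

k = -0.5692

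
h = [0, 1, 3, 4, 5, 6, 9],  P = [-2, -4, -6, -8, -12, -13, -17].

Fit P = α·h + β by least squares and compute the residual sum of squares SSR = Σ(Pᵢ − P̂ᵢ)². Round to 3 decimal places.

From the data, Σh·h = 168, Σh = 28, Σ1 = 7.
For MᵀP: Σh·P = -345, ΣP = -62.
MᵀM·[α, β]ᵀ = MᵀP becomes [[168, 28]; [28, 7]]·[α, β]ᵀ = [-345, -62]ᵀ.
Eliminating β: 7·(row 1) − 28·(row 2) gives 392·α = 7·(-345) − 28·(-62) = -679, so α = -97/56.
Then β = ((-62) − 28·(-97/56))/7 = -27/14.
Residuals: -1/14, -19/56, 9/8, 6/7, -79/56, -19/28, 29/56; SSR = 271/56.

SSR = 4.839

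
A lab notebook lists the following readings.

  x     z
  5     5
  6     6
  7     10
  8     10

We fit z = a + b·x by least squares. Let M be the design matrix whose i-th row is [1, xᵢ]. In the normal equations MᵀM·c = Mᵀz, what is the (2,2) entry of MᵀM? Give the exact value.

174

Row 2 ↔ basis x, column 2 ↔ basis x, so (MᵀM)_{2,2} = Σᵢ (x)·(x) = (5)·(5) + (6)·(6) + (7)·(7) + (8)·(8) = 174.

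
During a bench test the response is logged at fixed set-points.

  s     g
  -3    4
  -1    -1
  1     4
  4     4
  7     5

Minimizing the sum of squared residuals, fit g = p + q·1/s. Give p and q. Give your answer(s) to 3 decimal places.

p = 3.172, q = 2.367

Compute the Gram sums: Σ1 = 5, Σ1/s = 5/84, Σ1/s·1/s = 15481/7056.
For Aᵀg: Σg = 16, Σ1/s·g = 113/21.
AᵀA·[p, q]ᵀ = Aᵀg becomes [[5, 5/84]; [5/84, 15481/7056]]·[p, q]ᵀ = [16, 113/21]ᵀ.
Eliminating q: (15481/7056)·(row 1) − (5/84)·(row 2) gives (19345/1764)·p = (15481/7056)·16 − (5/84)·(113/21) = 20453/588, so p = 61359/19345.
Then q = ((113/21) − (5/84)·(61359/19345))/(15481/7056) = 9156/3869.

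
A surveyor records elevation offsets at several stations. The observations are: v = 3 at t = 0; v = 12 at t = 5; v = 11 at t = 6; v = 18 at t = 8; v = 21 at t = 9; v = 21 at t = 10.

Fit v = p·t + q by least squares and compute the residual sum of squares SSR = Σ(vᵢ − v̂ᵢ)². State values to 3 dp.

SSR = 10.719

Setting ∂/∂p … = 0 gives: 306·p + 38·q = 669;  38·p + 6·q = 86.
Determinant 306·6 − 38² = 392.
p = (669·6 − 38·86)/392 = 373/196; q = (306·86 − 38·669)/392 = 447/196.
Residuals: 141/196, 10/49, -529/196, 97/196, 78/49, -61/196; SSR = 2101/196.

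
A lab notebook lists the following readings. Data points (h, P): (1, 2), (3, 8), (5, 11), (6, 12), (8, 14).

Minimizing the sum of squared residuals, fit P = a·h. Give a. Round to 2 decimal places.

a = 1.96

Forming XᵀX = [[135]] and XᵀP = [265]ᵀ gives XᵀX·[a]ᵀ = XᵀP.
a = 265/135 = 1.96296.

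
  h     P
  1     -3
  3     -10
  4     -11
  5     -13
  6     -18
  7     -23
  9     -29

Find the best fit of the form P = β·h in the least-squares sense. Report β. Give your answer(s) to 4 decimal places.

β = -3.0968

With design matrix A, AᵀA = [[217]] and AᵀP = [-672]ᵀ.
Hence β = -672 / 217 ≈ -3.09677.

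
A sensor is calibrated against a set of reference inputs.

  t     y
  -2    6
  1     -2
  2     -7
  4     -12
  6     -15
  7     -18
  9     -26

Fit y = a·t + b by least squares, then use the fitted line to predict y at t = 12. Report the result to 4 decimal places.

ŷ = -33.1250

From the data, Σt·t = 191, Σt = 27, Σ1 = 7.
Right-hand side: Σt·y = -526, Σy = -74.
Normal equations: [[191, 27]; [27, 7]]·[a, b]ᵀ = [-526, -74]ᵀ.
Eliminating b: 7·(row 1) − 27·(row 2) gives 608·a = 7·(-526) − 27·(-74) = -1684, so a = -421/152.
Then b = ((-74) − 27·(-421/152))/7 = 17/152.
At t = 12: ŷ = (-421/152)·(12) + (17/152)·(1) = -265/8.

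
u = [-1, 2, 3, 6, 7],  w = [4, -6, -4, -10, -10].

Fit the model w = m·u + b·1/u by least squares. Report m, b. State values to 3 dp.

Entries of XᵀX: Σu·u = 99, Σu·1/u = 5, Σ1/u·1/u = 1243/882.
And Σu·w = -158, Σ1/u·w = -80/7.
Determinant 99·(1243/882) − 5² = 11223/98.
m = ((-158)·(1243/882) − 5·(-80/7))/(11223/98) = -145994/101007; b = (99·(-80/7) − 5·(-158))/(11223/98) = -33460/11223.

m = -1.445, b = -2.981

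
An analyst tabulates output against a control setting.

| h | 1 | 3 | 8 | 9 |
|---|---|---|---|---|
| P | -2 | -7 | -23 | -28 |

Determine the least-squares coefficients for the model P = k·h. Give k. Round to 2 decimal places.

Normal-equation sums: Σh·h = 155.
Right-hand side: Σh·P = -459.
k = (-459)/155 = -2.96129.

k = -2.96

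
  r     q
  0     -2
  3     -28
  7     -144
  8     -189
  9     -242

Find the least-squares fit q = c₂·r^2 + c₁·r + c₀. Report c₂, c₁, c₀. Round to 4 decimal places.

Compute the Gram sums: Σr^2·r^2 = 13139, Σr^2·r = 1611, Σr^2 = 203, Σr·r = 203, Σr = 27, Σ1 = 5.
And Σr^2·q = -39006, Σr·q = -4782, Σq = -605.
So MᵀM·[c₂, c₁, c₀]ᵀ = Mᵀq: [[13139, 1611, 203]; [1611, 203, 27]; [203, 27, 5]]·[c₂, c₁, c₀]ᵀ = [-39006, -4782, -605]ᵀ.
Row-reducing yields c₂ = -101/33, c₁ = 303/286, c₀ = -2111/858.

c₂ = -3.0606, c₁ = 1.0594, c₀ = -2.4604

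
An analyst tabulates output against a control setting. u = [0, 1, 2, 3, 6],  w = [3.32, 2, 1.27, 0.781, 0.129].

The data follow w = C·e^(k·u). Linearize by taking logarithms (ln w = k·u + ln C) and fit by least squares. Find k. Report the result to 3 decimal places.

k = -0.541

Let Y = ln w. Fitting Y = k·u + ln C by least squares:
Σu = 12.0000, Σ(u)² = 50.0000, Σln w = -0.1630, Σu·ln w = -11.8580.
Equations: 50.0000·k + 12.0000·ln C = -11.8580;  12.0000·k + 5·ln C = -0.1630.
Δ = 50.0000·5 − (12.0000)² = 106.0000; k = (-11.8580·5 − 12.0000·-0.1630)/106.0000 = -0.54089, ln C = (50.0000·-0.1630 − 12.0000·-11.8580)/106.0000 = 1.26553.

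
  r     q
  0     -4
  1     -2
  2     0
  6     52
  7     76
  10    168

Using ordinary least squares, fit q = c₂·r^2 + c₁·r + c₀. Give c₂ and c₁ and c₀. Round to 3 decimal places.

The normal equations are: 13714·c₂ + 1568·c₁ + 190·c₀ = 22394;  1568·c₂ + 190·c₁ + 26·c₀ = 2522;  190·c₂ + 26·c₁ + 6·c₀ = 290.
(Σr^2·r^2 = 13714, Σr^2·r = 1568, Σr^2 = 190, Σr·r = 190, Σr = 26, Σ1 = 6, Σr^2·q = 22394, Σr·q = 2522, Σq = 290.)
Inverting the 3×3 Gram matrix, [c₂, c₁, c₀]ᵀ = [59530/30549, -73388/30549, -30189/10183]ᵀ.

c₂ = 1.949, c₁ = -2.402, c₀ = -2.965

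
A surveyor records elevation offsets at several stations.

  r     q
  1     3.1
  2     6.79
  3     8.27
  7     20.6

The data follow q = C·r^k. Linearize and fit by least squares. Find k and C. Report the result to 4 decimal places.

k = 0.9526, C = 3.1773

Linearized form: ln q = k·ln r + ln C. From the 4 transformed points,
Σln r = 3.7377, Σ(ln r)² = 5.4740, Σln q = 8.1848, Σln r·ln q = 9.5356.
Equations: 5.4740·k + 3.7377·ln C = 9.5356;  3.7377·k + 4·ln C = 8.1848.
Slope k = (n·Σln r·ln q − Σln r·Σln q)/(n·Σ(ln r)² − (Σln r)²) = (4·9.5356 − 3.7377·8.1848)/7.9257 = 0.95265; ln C = (Σln q − k·Σln r)/n = 1.15602, so C = exp(1.15602) = 3.17727.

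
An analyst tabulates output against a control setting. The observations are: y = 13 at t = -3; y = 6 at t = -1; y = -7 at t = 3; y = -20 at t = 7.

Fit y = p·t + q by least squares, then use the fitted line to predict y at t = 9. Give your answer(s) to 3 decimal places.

ŷ = -26.661

Entries of XᵀX: Σt·t = 68, Σt = 6, Σ1 = 4.
And Σt·y = -206, Σy = -8.
So XᵀX·[p, q]ᵀ = Xᵀy: [[68, 6]; [6, 4]]·[p, q]ᵀ = [-206, -8]ᵀ.
Determinant 68·4 − 6² = 236.
p = ((-206)·4 − 6·(-8))/236 = -194/59; q = (68·(-8) − 6·(-206))/236 = 173/59.
At t = 9: ŷ = (-194/59)·(9) + (173/59)·(1) = -1573/59.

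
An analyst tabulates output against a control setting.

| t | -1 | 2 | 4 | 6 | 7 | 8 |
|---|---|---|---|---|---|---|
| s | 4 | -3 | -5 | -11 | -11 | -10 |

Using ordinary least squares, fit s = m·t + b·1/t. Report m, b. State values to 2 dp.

m = -1.41, b = -2.13

Forming MᵀM = [[170, 6]; [6, 38845/28224]] and Mᵀs = [-253, -479/42]ᵀ gives MᵀM·[m, b]ᵀ = Mᵀs.
Eliminating b: (38845/28224)·(row 1) − 6·(row 2) gives (2793793/14112)·m = (38845/28224)·(-253) − 6·(-479/42) = -7896457/28224, so m = -7896457/5587586.
Then b = ((-479/42) − 6·(-7896457/5587586))/(38845/28224) = -5938464/2793793.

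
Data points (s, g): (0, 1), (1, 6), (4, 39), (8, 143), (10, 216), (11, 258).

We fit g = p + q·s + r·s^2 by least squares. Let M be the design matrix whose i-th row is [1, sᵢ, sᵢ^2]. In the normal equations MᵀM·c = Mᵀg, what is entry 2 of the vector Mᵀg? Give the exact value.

6304

Entry 2 ↔ basis s, so (Mᵀg)_{2} = Σᵢ (s)·gᵢ = (0)·(1) + (1)·(6) + (4)·(39) + (8)·(143) + (10)·(216) + (11)·(258) = 6304.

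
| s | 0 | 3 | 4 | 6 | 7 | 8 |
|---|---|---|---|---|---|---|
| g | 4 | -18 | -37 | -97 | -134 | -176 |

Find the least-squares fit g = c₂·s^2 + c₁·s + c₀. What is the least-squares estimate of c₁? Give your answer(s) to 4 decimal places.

c₁ = 1.4826

From the data, Σs^2·s^2 = 8130, Σs^2·s = 1162, Σs^2 = 174, Σs·s = 174, Σs = 28, Σ1 = 6.
Right-hand side: Σs^2·g = -22076, Σs·g = -3130, Σg = -458.
AᵀA·[c₂, c₁, c₀]ᵀ = Aᵀg becomes [[8130, 1162, 174]; [1162, 174, 28]; [174, 28, 6]]·[c₂, c₁, c₀]ᵀ = [-22076, -3130, -458]ᵀ.
Inverting the 3×3 Gram matrix, [c₂, c₁, c₀]ᵀ = [-1682/557, 4129/2785, 12033/2785]ᵀ.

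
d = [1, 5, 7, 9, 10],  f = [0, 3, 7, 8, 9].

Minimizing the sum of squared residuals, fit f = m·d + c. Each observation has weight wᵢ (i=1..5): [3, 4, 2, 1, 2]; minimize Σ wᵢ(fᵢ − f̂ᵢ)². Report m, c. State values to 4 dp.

The normal equations are: 482·m + 66·c = 410;  66·m + 12·c = 52.
(Σwᵢ·d·d = 482, Σwᵢ·d = 66, Σwᵢ·1 = 12, Σwᵢ·d·f = 410, Σwᵢ·f = 52.)
Δ = 482·12 − 66² = 1428.
m = (410·12 − 66·52)/1428 = 124/119; c = (482·52 − 66·410)/1428 = -499/357.

m = 1.0420, c = -1.3978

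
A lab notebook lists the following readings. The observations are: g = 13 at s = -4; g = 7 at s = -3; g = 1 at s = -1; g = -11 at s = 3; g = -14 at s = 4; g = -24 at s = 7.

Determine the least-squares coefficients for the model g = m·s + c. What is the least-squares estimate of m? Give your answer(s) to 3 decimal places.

m = -3.223

Compute the Gram sums: Σs·s = 100, Σs = 6, Σ1 = 6.
Right-hand side: Σs·g = -331, Σg = -28.
MᵀM·[m, c]ᵀ = Mᵀg becomes [[100, 6]; [6, 6]]·[m, c]ᵀ = [-331, -28]ᵀ.
Determinant 100·6 − 6² = 564.
m = ((-331)·6 − 6·(-28))/564 = -303/94; c = (100·(-28) − 6·(-331))/564 = -407/282.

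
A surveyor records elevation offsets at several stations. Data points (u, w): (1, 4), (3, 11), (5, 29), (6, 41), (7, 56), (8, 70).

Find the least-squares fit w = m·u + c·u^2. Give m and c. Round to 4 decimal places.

m = 1.0289, c = 0.9728

Compute the Gram sums: Σu·u = 184, Σu·u^2 = 1224, Σu^2·u^2 = 8500.
Moment sums: Σu·w = 1380, Σu^2·w = 9528.
Determinant 184·8500 − 1224² = 65824.
m = (1380·8500 − 1224·9528)/65824 = 249/242; c = (184·9528 − 1224·1380)/65824 = 2001/2057.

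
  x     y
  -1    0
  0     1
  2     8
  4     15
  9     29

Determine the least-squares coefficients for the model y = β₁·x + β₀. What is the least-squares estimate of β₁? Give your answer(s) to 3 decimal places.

β₁ = 3.003

The normal system MᵀM·[β₁, β₀]ᵀ = Mᵀy is [[102, 14]; [14, 5]]·[β₁, β₀]ᵀ = [337, 53]ᵀ.
Δ = 102·5 − 14² = 314.
β₁ = (337·5 − 14·53)/314 = 943/314; β₀ = (102·53 − 14·337)/314 = 344/157.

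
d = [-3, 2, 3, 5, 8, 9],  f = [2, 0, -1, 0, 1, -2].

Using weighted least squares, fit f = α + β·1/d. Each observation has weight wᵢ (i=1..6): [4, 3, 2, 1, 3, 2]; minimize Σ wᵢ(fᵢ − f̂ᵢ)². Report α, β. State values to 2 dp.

α = 0.65, β = -2.92

The normal equations are: 15·α + (587/360)·β = 5;  (587/360)·α + (198059/129600)·β = -245/72.
det = 15·(198059/129600) − (587/360)² = 656579/32400.
α = (5·(198059/129600) − (587/360)·(-245/72))/(656579/32400) = 854685/1313158; β = (15·(-245/72) − (587/360)·5)/(656579/32400) = -1917900/656579.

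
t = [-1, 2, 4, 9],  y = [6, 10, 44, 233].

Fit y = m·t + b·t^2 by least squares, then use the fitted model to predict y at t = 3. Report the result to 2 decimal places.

ŷ = 23.49

Sums needed: Σt·t = 102, Σt·t^2 = 800, Σt^2·t^2 = 6834.
For Aᵀy: Σt·y = 2287, Σt^2·y = 19623.
AᵀA·[m, b]ᵀ = Aᵀy becomes [[102, 800]; [800, 6834]]·[m, b]ᵀ = [2287, 19623]ᵀ.
Eliminating b: 6834·(row 1) − 800·(row 2) gives 57068·m = 6834·2287 − 800·19623 = -69042, so m = -34521/28534.
Then b = (19623 − 800·(-34521/28534))/6834 = 85973/28534.
At t = 3: ŷ = (-34521/28534)·(3) + (85973/28534)·(9) = 335097/14267.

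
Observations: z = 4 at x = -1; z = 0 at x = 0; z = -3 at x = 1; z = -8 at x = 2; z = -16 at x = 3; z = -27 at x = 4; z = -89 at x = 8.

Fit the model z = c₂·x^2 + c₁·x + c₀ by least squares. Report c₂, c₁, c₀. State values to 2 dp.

The normal equations are: 4451·c₂ + 611·c₁ + 95·c₀ = -6303;  611·c₂ + 95·c₁ + 17·c₀ = -891;  95·c₂ + 17·c₁ + 7·c₀ = -139.
(Σx^2·x^2 = 4451, Σx^2·x = 611, Σx^2 = 95, Σx·x = 95, Σx = 17, Σ1 = 7, Σx^2·z = -6303, Σx·z = -891, Σz = -139.)
Row-reducing yields c₂ = -2231/2101, c₁ = -532/191, c₀ = 2770/2101.

c₂ = -1.06, c₁ = -2.79, c₀ = 1.32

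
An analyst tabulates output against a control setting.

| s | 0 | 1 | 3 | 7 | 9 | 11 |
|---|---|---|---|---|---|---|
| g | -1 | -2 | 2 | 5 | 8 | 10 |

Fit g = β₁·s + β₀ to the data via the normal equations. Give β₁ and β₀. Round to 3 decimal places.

Forming AᵀA = [[261, 31]; [31, 6]] and Aᵀg = [221, 22]ᵀ gives AᵀA·[β₁, β₀]ᵀ = Aᵀg.
Determinant 261·6 − 31² = 605.
β₁ = (221·6 − 31·22)/605 = 644/605; β₀ = (261·22 − 31·221)/605 = -1109/605.

β₁ = 1.064, β₀ = -1.833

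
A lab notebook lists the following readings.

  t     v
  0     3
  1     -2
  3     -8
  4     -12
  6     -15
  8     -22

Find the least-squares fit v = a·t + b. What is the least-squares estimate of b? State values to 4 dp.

b = 1.5588

Entries of MᵀM: Σt·t = 126, Σt = 22, Σ1 = 6.
For Mᵀv: Σt·v = -340, Σv = -56.
Δ = 126·6 − 22² = 272.
a = ((-340)·6 − 22·(-56))/272 = -101/34; b = (126·(-56) − 22·(-340))/272 = 53/34.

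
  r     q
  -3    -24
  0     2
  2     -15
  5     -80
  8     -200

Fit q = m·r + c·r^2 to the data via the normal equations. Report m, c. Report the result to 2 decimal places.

Setting ∂/∂m … = 0 gives: 102·m + 618·c = -1958;  618·m + 4818·c = -15076.
(Σr·r = 102, Σr·r^2 = 618, Σr^2·r^2 = 4818, Σr·q = -1958, Σr^2·q = -15076.)
Δ = 102·4818 − 618² = 109512.
m = ((-1958)·4818 − 618·(-15076))/109512 = -3241/3042; c = (102·(-15076) − 618·(-1958))/109512 = -9103/3042.

m = -1.07, c = -2.99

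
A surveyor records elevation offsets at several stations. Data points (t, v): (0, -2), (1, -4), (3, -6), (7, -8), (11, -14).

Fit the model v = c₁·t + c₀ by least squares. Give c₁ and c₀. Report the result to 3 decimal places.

AᵀA·[c₁, c₀]ᵀ = Aᵀv reads: 180·c₁ + 22·c₀ = -232;  22·c₁ + 5·c₀ = -34.
Δ = 180·5 − 22² = 416.
c₁ = ((-232)·5 − 22·(-34))/416 = -103/104; c₀ = (180·(-34) − 22·(-232))/416 = -127/52.

c₁ = -0.990, c₀ = -2.442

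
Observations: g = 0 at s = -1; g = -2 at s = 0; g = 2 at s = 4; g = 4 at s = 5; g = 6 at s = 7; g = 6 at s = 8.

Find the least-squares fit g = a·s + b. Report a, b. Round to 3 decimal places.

a = 0.848, b = -0.584

Entries of MᵀM: Σs·s = 155, Σs = 23, Σ1 = 6.
Right-hand side: Σs·g = 118, Σg = 16.
Normal equations: [[155, 23]; [23, 6]]·[a, b]ᵀ = [118, 16]ᵀ.
Eliminating b: 6·(row 1) − 23·(row 2) gives 401·a = 6·118 − 23·16 = 340, so a = 340/401.
Then b = (16 − 23·(340/401))/6 = -234/401.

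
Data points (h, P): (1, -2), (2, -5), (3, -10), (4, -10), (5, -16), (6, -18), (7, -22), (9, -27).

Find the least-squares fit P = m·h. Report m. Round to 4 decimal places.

Forming MᵀM = [[221]] and MᵀP = [-667]ᵀ gives MᵀM·[m]ᵀ = MᵀP.
Hence m = -667 / 221 ≈ -3.0181.

m = -3.0181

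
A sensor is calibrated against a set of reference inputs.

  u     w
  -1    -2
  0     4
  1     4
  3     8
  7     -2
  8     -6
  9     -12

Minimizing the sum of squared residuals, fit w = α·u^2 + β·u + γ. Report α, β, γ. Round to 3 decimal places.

α = -0.545, β = 3.273, γ = 2.476

Sums needed: Σu^2·u^2 = 13141, Σu^2·u = 1611, Σu^2 = 205, Σu·u = 205, Σu = 27, Σ1 = 7.
For Aᵀw: Σu^2·w = -1380, Σu·w = -140, Σw = -6.
Normal equations: [[13141, 1611, 205]; [1611, 205, 27]; [205, 27, 7]]·[α, β, γ]ᵀ = [-1380, -140, -6]ᵀ.
Inverting the 3×3 Gram matrix, [α, β, γ]ᵀ = [-3734/6853, 2039/623, 16967/6853]ᵀ.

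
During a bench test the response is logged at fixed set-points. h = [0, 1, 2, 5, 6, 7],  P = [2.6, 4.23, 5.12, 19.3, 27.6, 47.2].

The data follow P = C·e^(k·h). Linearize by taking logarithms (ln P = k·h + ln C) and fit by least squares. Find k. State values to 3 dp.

Let Y = ln P. Fitting Y = k·h + ln C by least squares:
Over the data: Σh = 21.0000, Σ(h)² = 115.0000, Σln P = 14.1632, Σh·ln P = 66.3967.
Normal system: [[115.0000, 21.0000]; [21.0000, 6]]·[k, ln C]ᵀ = [66.3967, 14.1632]ᵀ.
Slope k = (n·Σh·ln P − Σh·Σln P)/(n·Σ(h)² − (Σh)²) = (6·66.3967 − 21.0000·14.1632)/249.0000 = 0.40543; ln C = (Σln P − k·Σh)/n = 0.94151.

k = 0.405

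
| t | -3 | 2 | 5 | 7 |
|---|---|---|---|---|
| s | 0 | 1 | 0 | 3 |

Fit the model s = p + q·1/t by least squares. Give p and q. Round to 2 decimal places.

p = 0.85, q = 1.18

With design matrix M, MᵀM = [[4, 107/210]; [107/210, 18589/44100]] and Mᵀs = [4, 13/14]ᵀ.
Δ = 4·(18589/44100) − (107/210)² = 20969/14700.
p = (4·(18589/44100) − (107/210)·(13/14))/(20969/14700) = 53491/62907; q = (4·(13/14) − (107/210)·4)/(20969/14700) = 24640/20969.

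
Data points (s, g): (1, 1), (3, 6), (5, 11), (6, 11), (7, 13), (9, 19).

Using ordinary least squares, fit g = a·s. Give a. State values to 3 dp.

Sums needed: Σs·s = 201.
And Σs·g = 402.
So XᵀX·[a]ᵀ = Xᵀg: [[201]]·[a]ᵀ = [402]ᵀ.
a = 402/201 = 2.

a = 2.000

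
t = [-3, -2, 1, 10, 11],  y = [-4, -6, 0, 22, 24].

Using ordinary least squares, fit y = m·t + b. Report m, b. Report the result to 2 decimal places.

From the data, Σt·t = 235, Σt = 17, Σ1 = 5.
Right-hand side: Σt·y = 508, Σy = 36.
Eliminating b: 5·(row 1) − 17·(row 2) gives 886·m = 5·508 − 17·36 = 1928, so m = 964/443.
Then b = (36 − 17·(964/443))/5 = -88/443.

m = 2.18, b = -0.20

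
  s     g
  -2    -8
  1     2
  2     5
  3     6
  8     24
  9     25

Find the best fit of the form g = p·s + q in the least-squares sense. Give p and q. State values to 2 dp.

AᵀA·[p, q]ᵀ = Aᵀg reads: 163·p + 21·q = 463;  21·p + 6·q = 54.
det = 163·6 − 21² = 537.
p = (463·6 − 21·54)/537 = 548/179; q = (163·54 − 21·463)/537 = -307/179.

p = 3.06, q = -1.72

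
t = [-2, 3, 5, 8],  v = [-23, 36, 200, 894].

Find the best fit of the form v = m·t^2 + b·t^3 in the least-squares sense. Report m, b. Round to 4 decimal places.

Setting ∂/∂m … = 0 gives: 4818·m + 36104·b = 62448;  36104·m + 278562·b = 483884.
Δ = 4818·278562 − 36104² = 38612900.
m = (62448·278562 − 36104·483884)/38612900 = -3725408/1930645; b = (4818·483884 − 36104·62448)/38612900 = 3836526/1930645.

m = -1.9296, b = 1.9872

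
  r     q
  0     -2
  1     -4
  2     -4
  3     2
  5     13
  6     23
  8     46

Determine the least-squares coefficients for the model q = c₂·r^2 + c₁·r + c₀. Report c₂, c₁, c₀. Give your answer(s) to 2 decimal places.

c₂ = 0.98, c₁ = -1.73, c₀ = -2.82

Setting ∂/∂c₂ … = 0 gives: 6115·c₂ + 889·c₁ + 139·c₀ = 4095;  889·c₂ + 139·c₁ + 25·c₀ = 565;  139·c₂ + 25·c₁ + 7·c₀ = 74.
Solving the 3×3 system (Gaussian elimination) gives c₂ = 1213/1232, c₁ = -6379/3696, c₀ = -473/168.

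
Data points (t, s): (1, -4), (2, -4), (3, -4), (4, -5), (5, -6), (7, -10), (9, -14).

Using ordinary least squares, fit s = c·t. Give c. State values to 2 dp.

From the data, Σt·t = 185.
For Mᵀs: Σt·s = -270.
Normal equations: [[185]]·[c]ᵀ = [-270]ᵀ.
Hence c = -270 / 185 ≈ -1.45946.

c = -1.46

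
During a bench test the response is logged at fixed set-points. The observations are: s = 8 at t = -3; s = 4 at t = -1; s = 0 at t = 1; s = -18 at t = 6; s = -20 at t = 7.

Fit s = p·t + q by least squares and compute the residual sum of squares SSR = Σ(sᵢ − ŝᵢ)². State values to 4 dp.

SSR = 8.5895

With design matrix M, MᵀM = [[96, 10]; [10, 5]] and Mᵀs = [-276, -26]ᵀ.
det = 96·5 − 10² = 380.
p = ((-276)·5 − 10·(-26))/380 = -56/19; q = (96·(-26) − 10·(-276))/380 = 66/95.
Residuals: -146/95, 34/95, 214/95, -96/95, -6/95; SSR = 816/95.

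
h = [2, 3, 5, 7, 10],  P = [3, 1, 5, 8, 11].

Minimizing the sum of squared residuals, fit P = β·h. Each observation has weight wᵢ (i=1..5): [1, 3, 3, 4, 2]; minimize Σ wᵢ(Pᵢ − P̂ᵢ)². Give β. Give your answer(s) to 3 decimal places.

Normal-equation sums: Σwᵢ·h·h = 502.
And Σwᵢ·h·P = 534.
Normal equations: [[502]]·[β]ᵀ = [534]ᵀ.
β = 534/502 = 1.06375.

β = 1.064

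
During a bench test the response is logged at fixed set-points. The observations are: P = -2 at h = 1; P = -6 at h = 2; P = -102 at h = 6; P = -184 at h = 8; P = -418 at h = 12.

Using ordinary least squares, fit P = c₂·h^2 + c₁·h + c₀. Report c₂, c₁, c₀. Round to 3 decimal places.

c₂ = -2.952, c₁ = 0.361, c₀ = 2.524

Sums needed: Σh^2·h^2 = 26145, Σh^2·h = 2465, Σh^2 = 249, Σh·h = 249, Σh = 29, Σ1 = 5.
Moment sums: Σh^2·P = -75666, Σh·P = -7114, ΣP = -712.
AᵀA·[c₂, c₁, c₀]ᵀ = AᵀP becomes [[26145, 2465, 249]; [2465, 249, 29]; [249, 29, 5]]·[c₂, c₁, c₀]ᵀ = [-75666, -7114, -712]ᵀ.
Solving the 3×3 system (Gaussian elimination) gives c₂ = -126477/42842, c₁ = 15471/42842, c₀ = 54061/21421.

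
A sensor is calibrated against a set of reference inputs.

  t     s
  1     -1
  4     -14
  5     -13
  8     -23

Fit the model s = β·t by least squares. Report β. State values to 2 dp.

Setting ∂/∂β … = 0 gives: 106·β = -306.
β = (-306)/106 = -2.88679.

β = -2.89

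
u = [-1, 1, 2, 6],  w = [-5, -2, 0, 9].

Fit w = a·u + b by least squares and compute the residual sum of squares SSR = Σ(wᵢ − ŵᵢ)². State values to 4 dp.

Compute the Gram sums: Σu·u = 42, Σu = 8, Σ1 = 4.
For Aᵀw: Σu·w = 57, Σw = 2.
Determinant 42·4 − 8² = 104.
a = (57·4 − 8·2)/104 = 53/26; b = (42·2 − 8·57)/104 = -93/26.
Residuals: 8/13, -6/13, -1/2, 9/26; SSR = 25/26.

SSR = 0.9615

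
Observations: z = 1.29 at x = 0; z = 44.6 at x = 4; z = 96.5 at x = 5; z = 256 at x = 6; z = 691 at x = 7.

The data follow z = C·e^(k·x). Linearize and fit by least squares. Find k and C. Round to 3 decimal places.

k = 0.890, C = 1.255

With ln zᵢ as the transformed response and xᵢ as the regressor:
Σx = 22.0000, Σ(x)² = 126.0000, Σln z = 20.7052, Σx·ln z = 117.0767.
Equations: 126.0000·k + 22.0000·ln C = 117.0767;  22.0000·k + 5·ln C = 20.7052.
Δ = 126.0000·5 − (22.0000)² = 146.0000; k = (117.0767·5 − 22.0000·20.7052)/146.0000 = 0.88951, ln C = (126.0000·20.7052 − 22.0000·117.0767)/146.0000 = 0.22721, so C = exp(0.22721) = 1.25509.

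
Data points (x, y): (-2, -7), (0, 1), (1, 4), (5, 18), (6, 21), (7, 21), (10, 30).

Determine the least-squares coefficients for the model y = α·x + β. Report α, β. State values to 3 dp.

α = 3.081, β = 0.687

From the data, Σx·x = 215, Σx = 27, Σ1 = 7.
Right-hand side: Σx·y = 681, Σy = 88.
Normal equations: [[215, 27]; [27, 7]]·[α, β]ᵀ = [681, 88]ᵀ.
Eliminating β: 7·(row 1) − 27·(row 2) gives 776·α = 7·681 − 27·88 = 2391, so α = 2391/776.
Then β = (88 − 27·(2391/776))/7 = 533/776.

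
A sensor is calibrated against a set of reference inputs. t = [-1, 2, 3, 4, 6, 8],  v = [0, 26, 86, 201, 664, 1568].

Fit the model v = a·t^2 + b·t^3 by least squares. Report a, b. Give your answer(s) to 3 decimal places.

The normal equations are: 5746·a + 41842·b = 128350;  41842·a + 313690·b = 961634.
Eliminating b: 313690·(row 1) − 41842·(row 2) gives 51709776·a = 313690·128350 − 41842·961634 = 25421672, so a = 3177709/6463722.
Then b = (961634 − 41842·(3177709/6463722))/313690 = 19391033/6463722.

a = 0.492, b = 3.000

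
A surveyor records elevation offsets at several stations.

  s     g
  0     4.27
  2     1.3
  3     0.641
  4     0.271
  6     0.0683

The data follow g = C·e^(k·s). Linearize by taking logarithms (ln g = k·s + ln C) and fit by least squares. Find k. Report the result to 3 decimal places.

Linearized form: ln g = k·s + ln C. From the 5 transformed points,
Over the data: Σs = 15.0000, Σ(s)² = 65.0000, Σln g = -2.7202, Σs·ln g = -22.1351.
Normal system: [[65.0000, 15.0000]; [15.0000, 5]]·[k, ln C]ᵀ = [-22.1351, -2.7202]ᵀ.
Δ = 65.0000·5 − (15.0000)² = 100.0000; k = (-22.1351·5 − 15.0000·-2.7202)/100.0000 = -0.69872, ln C = (65.0000·-2.7202 − 15.0000·-22.1351)/100.0000 = 1.55211.

k = -0.699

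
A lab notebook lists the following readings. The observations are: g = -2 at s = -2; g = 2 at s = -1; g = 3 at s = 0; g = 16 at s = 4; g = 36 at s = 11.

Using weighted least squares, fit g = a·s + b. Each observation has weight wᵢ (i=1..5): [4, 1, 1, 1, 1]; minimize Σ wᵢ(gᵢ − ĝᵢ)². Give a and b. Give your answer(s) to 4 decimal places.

Entries of MᵀWM: Σwᵢ·s·s = 154, Σwᵢ·s = 6, Σwᵢ·1 = 8.
Moment sums: Σwᵢ·s·g = 474, Σwᵢ·g = 49.
MᵀWM·[a, b]ᵀ = MᵀWg becomes [[154, 6]; [6, 8]]·[a, b]ᵀ = [474, 49]ᵀ.
Δ = 154·8 − 6² = 1196.
a = (474·8 − 6·49)/1196 = 1749/598; b = (154·49 − 6·474)/1196 = 2351/598.

a = 2.9247, b = 3.9314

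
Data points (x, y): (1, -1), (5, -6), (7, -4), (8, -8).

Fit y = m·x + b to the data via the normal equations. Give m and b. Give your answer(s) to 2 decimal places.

m = -0.81, b = -0.50

From the data, Σx·x = 139, Σx = 21, Σ1 = 4.
Right-hand side: Σx·y = -123, Σy = -19.
Normal equations: [[139, 21]; [21, 4]]·[m, b]ᵀ = [-123, -19]ᵀ.
Determinant 139·4 − 21² = 115.
m = ((-123)·4 − 21·(-19))/115 = -93/115; b = (139·(-19) − 21·(-123))/115 = -58/115.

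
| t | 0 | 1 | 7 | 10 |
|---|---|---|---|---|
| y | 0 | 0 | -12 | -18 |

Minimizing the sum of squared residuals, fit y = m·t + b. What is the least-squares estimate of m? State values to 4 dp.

m = -1.8696

With design matrix A, AᵀA = [[150, 18]; [18, 4]] and Aᵀy = [-264, -30]ᵀ.
Δ = 150·4 − 18² = 276.
m = ((-264)·4 − 18·(-30))/276 = -43/23; b = (150·(-30) − 18·(-264))/276 = 21/23.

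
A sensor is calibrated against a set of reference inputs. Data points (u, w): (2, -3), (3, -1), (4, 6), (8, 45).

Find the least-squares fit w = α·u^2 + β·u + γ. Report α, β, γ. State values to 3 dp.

Forming XᵀX = [[4449, 611, 93]; [611, 93, 17]; [93, 17, 4]] and Xᵀw = [2955, 375, 47]ᵀ gives XᵀX·[α, β, γ]ᵀ = Xᵀw.
Row-reducing yields α = 1663/1804, β = -2055/1804, γ = -397/82.

α = 0.922, β = -1.139, γ = -4.841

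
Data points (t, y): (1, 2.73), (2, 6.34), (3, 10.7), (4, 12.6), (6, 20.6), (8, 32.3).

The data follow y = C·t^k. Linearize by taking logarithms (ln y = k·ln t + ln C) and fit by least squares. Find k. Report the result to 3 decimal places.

k = 1.151

Let Y = ln y. Fitting Y = k·ln t + ln C by least squares:
Σln t = 7.0493, Σ(ln t)² = 11.1437, Σln y = 14.2555, Σln t·ln y = 20.0434.
Normal system: [[11.1437, 7.0493]; [7.0493, 6]]·[k, ln C]ᵀ = [20.0434, 14.2555]ᵀ.
Solving (det = 17.1702): k = 1.15140, ln C = 1.02316.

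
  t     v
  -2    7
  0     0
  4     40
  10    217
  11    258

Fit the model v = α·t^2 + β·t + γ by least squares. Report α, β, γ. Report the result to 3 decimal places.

Forming XᵀX = [[24913, 2387, 241]; [2387, 241, 23]; [241, 23, 5]] and Xᵀv = [53586, 5154, 522]ᵀ gives XᵀX·[α, β, γ]ᵀ = Xᵀv.
Inverting the 3×3 Gram matrix, [α, β, γ]ᵀ = [33746/17023, 27515/17023, 24075/17023]ᵀ.

α = 1.982, β = 1.616, γ = 1.414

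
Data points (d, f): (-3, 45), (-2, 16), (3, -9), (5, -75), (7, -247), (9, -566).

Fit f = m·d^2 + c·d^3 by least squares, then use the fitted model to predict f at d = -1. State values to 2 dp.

f̂ = 2.94

Sums needed: Σd^2·d^2 = 9765, Σd^2·d^3 = 78949, Σd^3·d^3 = 666237.
Moment sums: Σd^2·f = -59436, Σd^3·f = -508296.
MᵀM·[m, c]ᵀ = Mᵀf becomes [[9765, 78949]; [78949, 666237]]·[m, c]ᵀ = [-59436, -508296]ᵀ.
Eliminating c: 666237·(row 1) − 78949·(row 2) gives 272859704·m = 666237·(-59436) − 78949·(-508296) = 530998572, so m = 10211511/5247302.
Then c = ((-508296) − 78949·(10211511/5247302))/666237 = -67774419/68214926.
At d = -1: f̂ = (10211511/5247302)·(1) + (-67774419/68214926)·(-1) = 100262031/34107463.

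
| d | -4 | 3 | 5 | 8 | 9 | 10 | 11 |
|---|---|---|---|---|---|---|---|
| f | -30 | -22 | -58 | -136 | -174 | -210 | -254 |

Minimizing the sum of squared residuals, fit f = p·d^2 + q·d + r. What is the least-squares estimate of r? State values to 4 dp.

r = -2.0173

Entries of XᵀX: Σd^2·d^2 = 36260, Σd^2·d = 3660, Σd^2 = 416, Σd·d = 416, Σd = 42, Σ1 = 7.
Moment sums: Σd^2·f = -76660, Σd·f = -7784, Σf = -884.
Inverting the 3×3 Gram matrix, [p, q, r]ᵀ = [-468039/235064, -232691/235064, -237095/117532]ᵀ.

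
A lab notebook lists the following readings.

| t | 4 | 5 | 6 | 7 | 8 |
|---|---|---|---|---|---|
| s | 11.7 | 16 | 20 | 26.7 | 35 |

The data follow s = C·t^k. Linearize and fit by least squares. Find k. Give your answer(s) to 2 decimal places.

Linearized form: ln s = k·ln t + ln C. From the 5 transformed points,
Over the data: Σln t = 8.8128, Σ(ln t)² = 15.8331, Σln s = 15.0679, Σln t·ln s = 27.0245.
Normal system: [[15.8331, 8.8128]; [8.8128, 5]]·[k, ln C]ᵀ = [27.0245, 15.0679]ᵀ.
Slope k = (n·Σln t·ln s − Σln t·Σln s)/(n·Σ(ln t)² − (Σln t)²) = (5·27.0245 − 8.8128·15.0679)/1.4995 = 1.55451; ln C = (Σln s − k·Σln t)/n = 0.27365.

k = 1.55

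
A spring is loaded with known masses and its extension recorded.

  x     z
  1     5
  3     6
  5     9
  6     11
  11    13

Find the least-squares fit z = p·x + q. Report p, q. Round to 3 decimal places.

Entries of MᵀM: Σx·x = 192, Σx = 26, Σ1 = 5.
For Mᵀz: Σx·z = 277, Σz = 44.
Normal equations: [[192, 26]; [26, 5]]·[p, q]ᵀ = [277, 44]ᵀ.
Eliminating q: 5·(row 1) − 26·(row 2) gives 284·p = 5·277 − 26·44 = 241, so p = 241/284.
Then q = (44 − 26·(241/284))/5 = 623/142.

p = 0.849, q = 4.387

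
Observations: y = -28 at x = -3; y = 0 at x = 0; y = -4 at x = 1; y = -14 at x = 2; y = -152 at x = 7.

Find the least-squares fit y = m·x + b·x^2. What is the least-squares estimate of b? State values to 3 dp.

b = -3.088

The normal system MᵀM·[m, b]ᵀ = Mᵀy is [[63, 325]; [325, 2499]]·[m, b]ᵀ = [-1012, -7760]ᵀ.
det = 63·2499 − 325² = 51812.
m = ((-1012)·2499 − 325·(-7760))/51812 = -1747/12953; b = (63·(-7760) − 325·(-1012))/51812 = -39995/12953.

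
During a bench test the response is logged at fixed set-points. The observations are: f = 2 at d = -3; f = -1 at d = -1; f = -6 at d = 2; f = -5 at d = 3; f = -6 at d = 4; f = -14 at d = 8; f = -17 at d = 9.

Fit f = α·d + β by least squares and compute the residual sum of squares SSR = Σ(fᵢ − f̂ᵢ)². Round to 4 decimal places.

SSR = 9.9913

With design matrix M, MᵀM = [[184, 22]; [22, 7]] and Mᵀf = [-321, -47]ᵀ.
Δ = 184·7 − 22² = 804.
α = ((-321)·7 − 22·(-47))/804 = -1213/804; β = (184·(-47) − 22·(-321))/804 = -793/402.
Residuals: -445/804, -431/804, -203/201, 1205/804, 269/134, 17/402, -1165/804; SSR = 8033/804.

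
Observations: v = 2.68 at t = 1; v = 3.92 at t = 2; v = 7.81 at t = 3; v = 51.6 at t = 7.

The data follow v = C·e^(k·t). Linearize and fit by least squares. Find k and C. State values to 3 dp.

Let Y = ln v. Fitting Y = k·t + ln C by least squares:
Sums: Σt = 13.0000, Σ(t)² = 63.0000, Σln v = 8.3508, Σt·ln v = 37.4889.
Normal system: [[63.0000, 13.0000]; [13.0000, 4]]·[k, ln C]ᵀ = [37.4889, 8.3508]ᵀ.
Slope k = (n·Σt·ln v − Σt·Σln v)/(n·Σ(t)² − (Σt)²) = (4·37.4889 − 13.0000·8.3508)/83.0000 = 0.49873; ln C = (Σln v − k·Σt)/n = 0.46684, so C = exp(0.46684) = 1.59494.

k = 0.499, C = 1.595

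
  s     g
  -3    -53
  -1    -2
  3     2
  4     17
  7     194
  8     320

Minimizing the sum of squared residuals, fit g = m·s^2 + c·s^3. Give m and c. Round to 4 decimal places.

Compute the Gram sums: Σs^2·s^2 = 6916, Σs^2·s^3 = 50598, Σs^3·s^3 = 385348.
Right-hand side: Σs^2·g = 29797, Σs^3·g = 232957.
det = 6916·385348 − 50598² = 104909164.
m = (29797·385348 − 50598·232957)/104909164 = -152471965/52454582; c = (6916·232957 − 50598·29797)/104909164 = 51731003/52454582.

m = -2.9067, c = 0.9862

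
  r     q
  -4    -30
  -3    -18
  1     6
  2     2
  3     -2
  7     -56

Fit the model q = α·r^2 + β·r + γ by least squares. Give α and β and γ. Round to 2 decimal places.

α = -1.58, β = 2.44, γ = 4.39

From the data, Σr^2·r^2 = 2836, Σr^2·r = 288, Σr^2 = 88, Σr·r = 88, Σr = 6, Σ1 = 6.
Moment sums: Σr^2·q = -3390, Σr·q = -214, Σq = -98.
Inverting the 3×3 Gram matrix, [α, β, γ]ᵀ = [-102689/65038, 79228/32519, 142681/32519]ᵀ.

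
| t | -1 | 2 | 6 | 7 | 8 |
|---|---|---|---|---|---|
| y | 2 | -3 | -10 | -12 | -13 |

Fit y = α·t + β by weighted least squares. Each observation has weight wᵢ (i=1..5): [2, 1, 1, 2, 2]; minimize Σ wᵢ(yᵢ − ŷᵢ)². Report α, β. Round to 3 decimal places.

α = -1.703, β = 0.288

Sums needed: Σwᵢ·t·t = 268, Σwᵢ·t = 36, Σwᵢ·1 = 8.
For MᵀWy: Σwᵢ·t·y = -446, Σwᵢ·y = -59.
Δ = 268·8 − 36² = 848.
α = ((-446)·8 − 36·(-59))/848 = -361/212; β = (268·(-59) − 36·(-446))/848 = 61/212.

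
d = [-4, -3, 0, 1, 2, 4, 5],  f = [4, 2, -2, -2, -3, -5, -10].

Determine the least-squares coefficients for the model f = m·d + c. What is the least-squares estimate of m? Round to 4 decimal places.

Compute the Gram sums: Σd·d = 71, Σd = 5, Σ1 = 7.
Moment sums: Σd·f = -100, Σf = -16.
AᵀA·[m, c]ᵀ = Aᵀf becomes [[71, 5]; [5, 7]]·[m, c]ᵀ = [-100, -16]ᵀ.
Δ = 71·7 − 5² = 472.
m = ((-100)·7 − 5·(-16))/472 = -155/118; c = (71·(-16) − 5·(-100))/472 = -159/118.

m = -1.3136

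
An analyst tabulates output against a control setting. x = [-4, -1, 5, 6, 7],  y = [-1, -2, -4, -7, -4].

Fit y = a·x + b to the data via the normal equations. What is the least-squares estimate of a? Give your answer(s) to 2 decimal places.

With design matrix M, MᵀM = [[127, 13]; [13, 5]] and Mᵀy = [-84, -18]ᵀ.
Eliminating b: 5·(row 1) − 13·(row 2) gives 466·a = 5·(-84) − 13·(-18) = -186, so a = -93/233.
Then b = ((-18) − 13·(-93/233))/5 = -597/233.

a = -0.40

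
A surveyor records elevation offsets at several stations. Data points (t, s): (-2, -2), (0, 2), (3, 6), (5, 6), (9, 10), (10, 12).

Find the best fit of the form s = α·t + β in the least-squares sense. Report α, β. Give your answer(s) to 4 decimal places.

α = 1.0479, β = 1.3004

The normal system AᵀA·[α, β]ᵀ = Aᵀs is [[219, 25]; [25, 6]]·[α, β]ᵀ = [262, 34]ᵀ.
Determinant 219·6 − 25² = 689.
α = (262·6 − 25·34)/689 = 722/689; β = (219·34 − 25·262)/689 = 896/689.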